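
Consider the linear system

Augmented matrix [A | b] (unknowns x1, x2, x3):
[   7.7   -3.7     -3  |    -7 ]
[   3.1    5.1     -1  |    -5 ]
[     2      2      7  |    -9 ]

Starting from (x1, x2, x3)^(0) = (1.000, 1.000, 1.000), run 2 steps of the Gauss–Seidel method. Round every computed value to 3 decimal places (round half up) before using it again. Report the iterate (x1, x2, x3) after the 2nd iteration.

Iteration 1:
  x1 = (-7 - (-3.7)·1.000 - (-3)·1.000) / (7.7) = -0.039
  x2 = (-5 - (3.1)·-0.039 - (-1)·1.000) / (5.1) = -0.761
  x3 = (-9 - (2)·-0.039 - (2)·-0.761) / (7) = -1.057
Iteration 2:
  x1 = (-7 - (-3.7)·-0.761 - (-3)·-1.057) / (7.7) = -1.687
  x2 = (-5 - (3.1)·-1.687 - (-1)·-1.057) / (5.1) = -0.162
  x3 = (-9 - (2)·-1.687 - (2)·-0.162) / (7) = -0.757

(-1.687, -0.162, -0.757)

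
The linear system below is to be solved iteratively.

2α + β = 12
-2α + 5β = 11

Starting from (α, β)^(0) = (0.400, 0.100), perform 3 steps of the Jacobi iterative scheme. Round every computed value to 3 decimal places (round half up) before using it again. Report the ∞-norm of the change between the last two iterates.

1.110

Iteration 1:
  α = (12 - (1)·0.100) / (2) = 5.950
  β = (11 - (-2)·0.400) / (5) = 2.360
Iteration 2:
  α = (12 - (1)·2.360) / (2) = 4.820
  β = (11 - (-2)·5.950) / (5) = 4.580
Iteration 3:
  α = (12 - (1)·4.580) / (2) = 3.710
  β = (11 - (-2)·4.820) / (5) = 4.128
Change: (-1.110, -0.452) → max |·| = 1.110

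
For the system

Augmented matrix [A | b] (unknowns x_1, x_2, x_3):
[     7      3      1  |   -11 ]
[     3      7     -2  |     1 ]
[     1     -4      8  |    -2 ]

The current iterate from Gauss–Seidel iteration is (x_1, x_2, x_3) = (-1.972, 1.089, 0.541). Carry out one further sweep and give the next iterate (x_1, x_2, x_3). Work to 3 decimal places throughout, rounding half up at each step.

One sweep:
  x_1 = (-11 - (3)·1.089 - (1)·0.541) / (7) = -2.115
  x_2 = (1 - (3)·-2.115 - (-2)·0.541) / (7) = 1.204
  x_3 = (-2 - (1)·-2.115 - (-4)·1.204) / (8) = 0.616

(-2.115, 1.204, 0.616)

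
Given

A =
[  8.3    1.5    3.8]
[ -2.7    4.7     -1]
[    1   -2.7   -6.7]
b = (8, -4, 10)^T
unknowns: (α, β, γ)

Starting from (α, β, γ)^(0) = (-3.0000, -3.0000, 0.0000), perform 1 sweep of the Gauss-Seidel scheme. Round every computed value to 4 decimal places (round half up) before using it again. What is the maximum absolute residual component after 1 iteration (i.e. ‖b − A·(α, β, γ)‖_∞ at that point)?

Iteration 1:
  α = (8 - (1.5)·-3.0000 - (3.8)·0.0000) / (8.3) = 1.5060
  β = (-4 - (-2.7)·1.5060 - (-1)·0.0000) / (4.7) = 0.0141
  γ = (10 - (1)·1.5060 - (-2.7)·0.0141) / (-6.7) = -1.2734
Residual b − A·x = (0.3180, -1.2735, 0.0003); ∞-norm = 1.2735

1.2735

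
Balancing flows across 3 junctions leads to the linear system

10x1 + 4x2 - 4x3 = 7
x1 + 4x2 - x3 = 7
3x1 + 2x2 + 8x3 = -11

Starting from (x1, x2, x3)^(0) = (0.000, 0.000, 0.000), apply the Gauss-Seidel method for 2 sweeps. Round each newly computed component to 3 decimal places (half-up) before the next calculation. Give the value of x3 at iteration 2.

Iteration 1:
  x1 = (7 - (4)·0.000 - (-4)·0.000) / (10) = 0.700
  x2 = (7 - (1)·0.700 - (-1)·0.000) / (4) = 1.575
  x3 = (-11 - (3)·0.700 - (2)·1.575) / (8) = -2.031
Iteration 2:
  x1 = (7 - (4)·1.575 - (-4)·-2.031) / (10) = -0.742
  x2 = (7 - (1)·-0.742 - (-1)·-2.031) / (4) = 1.428
  x3 = (-11 - (3)·-0.742 - (2)·1.428) / (8) = -1.454

-1.454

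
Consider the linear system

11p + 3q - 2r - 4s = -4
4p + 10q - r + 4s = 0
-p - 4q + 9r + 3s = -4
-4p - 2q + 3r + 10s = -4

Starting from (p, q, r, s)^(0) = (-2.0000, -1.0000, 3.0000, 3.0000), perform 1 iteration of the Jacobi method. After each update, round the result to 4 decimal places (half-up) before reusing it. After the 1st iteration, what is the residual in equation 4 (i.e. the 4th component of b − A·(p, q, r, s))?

31.3153

Iteration 1:
  p = (-4 - (3)·-1.0000 - (-2)·3.0000 - (-4)·3.0000) / (11) = 1.5455
  q = (0 - (4)·-2.0000 - (-1)·3.0000 - (4)·3.0000) / (10) = -0.1000
  r = (-4 - (-1)·-2.0000 - (-4)·-1.0000 - (3)·3.0000) / (9) = -2.1111
  s = (-4 - (-4)·-2.0000 - (-2)·-1.0000 - (3)·3.0000) / (10) = -2.3000
Residual b − A·x = (-34.1227, 1.9069, 23.0454, 31.3153)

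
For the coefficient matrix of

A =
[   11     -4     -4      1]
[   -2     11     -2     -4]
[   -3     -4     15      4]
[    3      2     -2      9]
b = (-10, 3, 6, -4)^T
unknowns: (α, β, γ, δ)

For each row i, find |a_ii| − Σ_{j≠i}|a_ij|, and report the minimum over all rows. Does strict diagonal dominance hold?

2

row 1: |11| − (4+4+1) = 2
row 2: |11| − (2+2+4) = 3
row 3: |15| − (3+4+4) = 4
row 4: |9| − (3+2+2) = 2
minimum over rows = 2 → strictly diagonally dominant (convergence guaranteed)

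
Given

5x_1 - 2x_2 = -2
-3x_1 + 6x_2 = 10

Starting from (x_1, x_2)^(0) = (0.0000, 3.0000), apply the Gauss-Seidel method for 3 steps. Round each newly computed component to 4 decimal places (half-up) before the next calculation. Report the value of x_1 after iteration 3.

Iteration 1:
  x_1 = (-2 - (-2)·3.0000) / (5) = 0.8000
  x_2 = (10 - (-3)·0.8000) / (6) = 2.0667
Iteration 2:
  x_1 = (-2 - (-2)·2.0667) / (5) = 0.4267
  x_2 = (10 - (-3)·0.4267) / (6) = 1.8800
Iteration 3:
  x_1 = (-2 - (-2)·1.8800) / (5) = 0.3520
  x_2 = (10 - (-3)·0.3520) / (6) = 1.8427

0.3520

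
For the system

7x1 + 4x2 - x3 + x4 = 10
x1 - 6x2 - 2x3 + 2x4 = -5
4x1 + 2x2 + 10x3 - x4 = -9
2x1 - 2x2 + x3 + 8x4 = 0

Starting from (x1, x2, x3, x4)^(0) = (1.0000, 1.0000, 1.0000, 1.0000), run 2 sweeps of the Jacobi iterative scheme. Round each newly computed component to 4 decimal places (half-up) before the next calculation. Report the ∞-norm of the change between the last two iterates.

0.4012

Iteration 1:
  x1 = (10 - (4)·1.0000 - (-1)·1.0000 - (1)·1.0000) / (7) = 0.8571
  x2 = (-5 - (1)·1.0000 - (-2)·1.0000 - (2)·1.0000) / (-6) = 1.0000
  x3 = (-9 - (4)·1.0000 - (2)·1.0000 - (-1)·1.0000) / (10) = -1.4000
  x4 = (0 - (2)·1.0000 - (-2)·1.0000 - (1)·1.0000) / (8) = -0.1250
Iteration 2:
  x1 = (10 - (4)·1.0000 - (-1)·-1.4000 - (1)·-0.1250) / (7) = 0.6750
  x2 = (-5 - (1)·0.8571 - (-2)·-1.4000 - (2)·-0.1250) / (-6) = 1.4012
  x3 = (-9 - (4)·0.8571 - (2)·1.0000 - (-1)·-0.1250) / (10) = -1.4553
  x4 = (0 - (2)·0.8571 - (-2)·1.0000 - (1)·-1.4000) / (8) = 0.2107
Change: (-0.1821, 0.4012, -0.0553, 0.3357) → max |·| = 0.4012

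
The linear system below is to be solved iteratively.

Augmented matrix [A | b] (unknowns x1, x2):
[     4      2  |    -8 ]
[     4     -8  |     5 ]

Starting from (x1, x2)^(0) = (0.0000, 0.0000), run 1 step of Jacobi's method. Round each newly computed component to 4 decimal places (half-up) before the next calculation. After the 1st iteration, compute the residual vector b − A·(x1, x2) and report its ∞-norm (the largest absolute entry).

Iteration 1:
  x1 = (-8 - (2)·0.0000) / (4) = -2.0000
  x2 = (5 - (4)·0.0000) / (-8) = -0.6250
Residual b − A·x = (1.2500, 8.0000); ∞-norm = 8.0000

8.0000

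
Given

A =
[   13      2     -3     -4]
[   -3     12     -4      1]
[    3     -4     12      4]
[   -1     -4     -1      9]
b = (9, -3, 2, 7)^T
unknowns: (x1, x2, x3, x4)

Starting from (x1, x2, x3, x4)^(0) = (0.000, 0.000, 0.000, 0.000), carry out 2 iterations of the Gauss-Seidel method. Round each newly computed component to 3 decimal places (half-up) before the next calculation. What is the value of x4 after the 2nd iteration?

Iteration 1:
  x1 = (9 - (2)·0.000 - (-3)·0.000 - (-4)·0.000) / (13) = 0.692
  x2 = (-3 - (-3)·0.692 - (-4)·0.000 - (1)·0.000) / (12) = -0.077
  x3 = (2 - (3)·0.692 - (-4)·-0.077 - (4)·0.000) / (12) = -0.032
  x4 = (7 - (-1)·0.692 - (-4)·-0.077 - (-1)·-0.032) / (9) = 0.817
Iteration 2:
  x1 = (9 - (2)·-0.077 - (-3)·-0.032 - (-4)·0.817) / (13) = 0.948
  x2 = (-3 - (-3)·0.948 - (-4)·-0.032 - (1)·0.817) / (12) = -0.092
  x3 = (2 - (3)·0.948 - (-4)·-0.092 - (4)·0.817) / (12) = -0.373
  x4 = (7 - (-1)·0.948 - (-4)·-0.092 - (-1)·-0.373) / (9) = 0.801

0.801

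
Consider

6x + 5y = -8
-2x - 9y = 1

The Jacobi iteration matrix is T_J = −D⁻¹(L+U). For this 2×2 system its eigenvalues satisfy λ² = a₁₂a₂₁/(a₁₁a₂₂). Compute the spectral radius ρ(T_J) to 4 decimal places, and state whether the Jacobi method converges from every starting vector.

a₁₂a₂₁/(a₁₁a₂₂) = (5)·(-2) / ((6)·(-9)) = 0.185185
ρ = √|0.185185| = √0.185185 = 0.4303
ρ < 1, so Jacobi converges

0.4303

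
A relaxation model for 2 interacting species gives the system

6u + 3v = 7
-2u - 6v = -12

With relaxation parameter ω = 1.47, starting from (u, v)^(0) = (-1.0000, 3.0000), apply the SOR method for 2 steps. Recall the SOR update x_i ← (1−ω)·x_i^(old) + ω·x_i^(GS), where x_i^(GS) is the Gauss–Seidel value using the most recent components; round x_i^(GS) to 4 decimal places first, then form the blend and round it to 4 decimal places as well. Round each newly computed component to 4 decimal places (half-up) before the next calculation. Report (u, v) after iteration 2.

(0.5927, 1.9258)

Iteration 1:
  u: GS value = (7 - (3)·3.0000) / (6) = -0.3333;  u ← (1−ω)·-1.0000 + ω·-0.3333 = -0.0200
  v: GS value = (-12 - (-2)·-0.0200) / (-6) = 2.0067;  v ← (1−ω)·3.0000 + ω·2.0067 = 1.5398
Iteration 2:
  u: GS value = (7 - (3)·1.5398) / (6) = 0.3968;  u ← (1−ω)·-0.0200 + ω·0.3968 = 0.5927
  v: GS value = (-12 - (-2)·0.5927) / (-6) = 1.8024;  v ← (1−ω)·1.5398 + ω·1.8024 = 1.9258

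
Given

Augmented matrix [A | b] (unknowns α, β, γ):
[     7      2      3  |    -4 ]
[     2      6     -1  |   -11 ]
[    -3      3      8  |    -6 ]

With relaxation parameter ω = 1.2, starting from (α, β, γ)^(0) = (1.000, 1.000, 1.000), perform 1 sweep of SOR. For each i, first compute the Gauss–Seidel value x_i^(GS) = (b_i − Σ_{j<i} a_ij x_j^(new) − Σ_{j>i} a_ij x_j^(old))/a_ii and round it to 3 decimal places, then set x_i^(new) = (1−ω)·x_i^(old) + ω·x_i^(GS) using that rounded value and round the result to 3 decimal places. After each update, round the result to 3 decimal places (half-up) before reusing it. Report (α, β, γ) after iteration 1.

(-1.743, -1.503, -1.208)

Iteration 1:
  α: GS value = (-4 - (2)·1.000 - (3)·1.000) / (7) = -1.286;  α ← (1−ω)·1.000 + ω·-1.286 = -1.743
  β: GS value = (-11 - (2)·-1.743 - (-1)·1.000) / (6) = -1.086;  β ← (1−ω)·1.000 + ω·-1.086 = -1.503
  γ: GS value = (-6 - (-3)·-1.743 - (3)·-1.503) / (8) = -0.840;  γ ← (1−ω)·1.000 + ω·-0.840 = -1.208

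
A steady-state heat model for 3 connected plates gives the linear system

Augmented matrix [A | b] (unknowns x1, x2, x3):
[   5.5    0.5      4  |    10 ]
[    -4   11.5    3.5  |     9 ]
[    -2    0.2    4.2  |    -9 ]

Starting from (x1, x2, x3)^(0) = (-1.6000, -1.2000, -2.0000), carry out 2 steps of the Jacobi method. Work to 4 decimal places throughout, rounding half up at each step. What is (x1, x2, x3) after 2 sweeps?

(3.8133, 2.8255, -0.5722)

Iteration 1:
  x1 = (10 - (0.5)·-1.2000 - (4)·-2.0000) / (5.5) = 3.3818
  x2 = (9 - (-4)·-1.6000 - (3.5)·-2.0000) / (11.5) = 0.8348
  x3 = (-9 - (-2)·-1.6000 - (0.2)·-1.2000) / (4.2) = -2.8476
Iteration 2:
  x1 = (10 - (0.5)·0.8348 - (4)·-2.8476) / (5.5) = 3.8133
  x2 = (9 - (-4)·3.3818 - (3.5)·-2.8476) / (11.5) = 2.8255
  x3 = (-9 - (-2)·3.3818 - (0.2)·0.8348) / (4.2) = -0.5722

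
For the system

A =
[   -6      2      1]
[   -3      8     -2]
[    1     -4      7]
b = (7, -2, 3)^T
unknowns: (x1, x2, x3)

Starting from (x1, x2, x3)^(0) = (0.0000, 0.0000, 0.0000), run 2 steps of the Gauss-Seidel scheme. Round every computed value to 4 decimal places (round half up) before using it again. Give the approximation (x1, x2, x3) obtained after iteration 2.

Iteration 1:
  x1 = (7 - (2)·0.0000 - (1)·0.0000) / (-6) = -1.1667
  x2 = (-2 - (-3)·-1.1667 - (-2)·0.0000) / (8) = -0.6875
  x3 = (3 - (1)·-1.1667 - (-4)·-0.6875) / (7) = 0.2024
Iteration 2:
  x1 = (7 - (2)·-0.6875 - (1)·0.2024) / (-6) = -1.3621
  x2 = (-2 - (-3)·-1.3621 - (-2)·0.2024) / (8) = -0.7102
  x3 = (3 - (1)·-1.3621 - (-4)·-0.7102) / (7) = 0.2173

(-1.3621, -0.7102, 0.2173)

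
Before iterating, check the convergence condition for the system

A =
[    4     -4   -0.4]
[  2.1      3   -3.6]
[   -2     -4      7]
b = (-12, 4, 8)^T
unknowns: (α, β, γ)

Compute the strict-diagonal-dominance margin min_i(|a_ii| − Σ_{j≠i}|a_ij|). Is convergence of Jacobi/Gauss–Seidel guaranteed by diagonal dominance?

row 1: |4| − (4+0.4) = -0.4
row 2: |3| − (2.1+3.6) = -2.7
row 3: |7| − (2+4) = 1
minimum over rows = -2.7 → not strictly diagonally dominant

-2.7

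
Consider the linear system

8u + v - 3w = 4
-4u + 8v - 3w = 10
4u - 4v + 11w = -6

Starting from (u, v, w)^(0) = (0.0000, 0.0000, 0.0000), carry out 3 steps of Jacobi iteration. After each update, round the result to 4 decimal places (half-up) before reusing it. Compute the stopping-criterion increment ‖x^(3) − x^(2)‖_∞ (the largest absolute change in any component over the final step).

Iteration 1:
  u = (4 - (1)·0.0000 - (-3)·0.0000) / (8) = 0.5000
  v = (10 - (-4)·0.0000 - (-3)·0.0000) / (8) = 1.2500
  w = (-6 - (4)·0.0000 - (-4)·0.0000) / (11) = -0.5455
Iteration 2:
  u = (4 - (1)·1.2500 - (-3)·-0.5455) / (8) = 0.1392
  v = (10 - (-4)·0.5000 - (-3)·-0.5455) / (8) = 1.2954
  w = (-6 - (4)·0.5000 - (-4)·1.2500) / (11) = -0.2727
Iteration 3:
  u = (4 - (1)·1.2954 - (-3)·-0.2727) / (8) = 0.2358
  v = (10 - (-4)·0.1392 - (-3)·-0.2727) / (8) = 1.2173
  w = (-6 - (4)·0.1392 - (-4)·1.2954) / (11) = -0.1250
Change: (0.0966, -0.0781, 0.1477) → max |·| = 0.1477

0.1477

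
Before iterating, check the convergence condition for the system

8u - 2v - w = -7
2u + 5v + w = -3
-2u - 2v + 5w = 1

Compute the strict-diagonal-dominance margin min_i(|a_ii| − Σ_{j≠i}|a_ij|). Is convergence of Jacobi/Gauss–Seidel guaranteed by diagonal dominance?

row 1: |8| − (2+1) = 5
row 2: |5| − (2+1) = 2
row 3: |5| − (2+2) = 1
minimum over rows = 1 → strictly diagonally dominant (convergence guaranteed)

1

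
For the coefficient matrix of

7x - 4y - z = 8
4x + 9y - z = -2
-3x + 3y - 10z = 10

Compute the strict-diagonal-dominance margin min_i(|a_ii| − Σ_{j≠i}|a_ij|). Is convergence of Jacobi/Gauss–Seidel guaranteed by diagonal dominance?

row 1: |7| − (4+1) = 2
row 2: |9| − (4+1) = 4
row 3: |-10| − (3+3) = 4
minimum over rows = 2 → strictly diagonally dominant (convergence guaranteed)

2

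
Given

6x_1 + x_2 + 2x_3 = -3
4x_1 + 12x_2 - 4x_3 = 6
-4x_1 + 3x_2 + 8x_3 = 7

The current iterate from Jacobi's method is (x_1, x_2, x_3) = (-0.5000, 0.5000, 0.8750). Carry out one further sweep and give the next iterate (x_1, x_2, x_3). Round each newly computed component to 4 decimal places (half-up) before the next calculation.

(-0.8750, 0.9583, 0.4375)

One sweep:
  x_1 = (-3 - (1)·0.5000 - (2)·0.8750) / (6) = -0.8750
  x_2 = (6 - (4)·-0.5000 - (-4)·0.8750) / (12) = 0.9583
  x_3 = (7 - (-4)·-0.5000 - (3)·0.5000) / (8) = 0.4375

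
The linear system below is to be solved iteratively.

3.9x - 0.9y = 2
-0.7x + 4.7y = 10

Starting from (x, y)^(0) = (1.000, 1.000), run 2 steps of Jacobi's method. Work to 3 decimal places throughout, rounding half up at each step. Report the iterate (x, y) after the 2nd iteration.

Iteration 1:
  x = (2 - (-0.9)·1.000) / (3.9) = 0.744
  y = (10 - (-0.7)·1.000) / (4.7) = 2.277
Iteration 2:
  x = (2 - (-0.9)·2.277) / (3.9) = 1.038
  y = (10 - (-0.7)·0.744) / (4.7) = 2.238

(1.038, 2.238)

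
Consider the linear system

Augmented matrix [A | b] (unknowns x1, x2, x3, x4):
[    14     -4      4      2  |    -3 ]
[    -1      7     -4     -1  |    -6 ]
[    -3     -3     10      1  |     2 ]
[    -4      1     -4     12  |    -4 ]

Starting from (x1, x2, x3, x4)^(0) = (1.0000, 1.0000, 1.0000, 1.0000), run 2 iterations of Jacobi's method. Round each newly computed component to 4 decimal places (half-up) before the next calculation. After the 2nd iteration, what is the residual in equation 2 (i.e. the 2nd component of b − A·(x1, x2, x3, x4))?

-3.0906

Iteration 1:
  x1 = (-3 - (-4)·1.0000 - (4)·1.0000 - (2)·1.0000) / (14) = -0.3571
  x2 = (-6 - (-1)·1.0000 - (-4)·1.0000 - (-1)·1.0000) / (7) = 0.0000
  x3 = (2 - (-3)·1.0000 - (-3)·1.0000 - (1)·1.0000) / (10) = 0.7000
  x4 = (-4 - (-4)·1.0000 - (1)·1.0000 - (-4)·1.0000) / (12) = 0.2500
Iteration 2:
  x1 = (-3 - (-4)·0.0000 - (4)·0.7000 - (2)·0.2500) / (14) = -0.4500
  x2 = (-6 - (-1)·-0.3571 - (-4)·0.7000 - (-1)·0.2500) / (7) = -0.4724
  x3 = (2 - (-3)·-0.3571 - (-3)·0.0000 - (1)·0.2500) / (10) = 0.0679
  x4 = (-4 - (-4)·-0.3571 - (1)·0.0000 - (-4)·0.7000) / (12) = -0.2190
Residual b − A·x = (1.5768, -3.0906, -1.2272, -2.4280)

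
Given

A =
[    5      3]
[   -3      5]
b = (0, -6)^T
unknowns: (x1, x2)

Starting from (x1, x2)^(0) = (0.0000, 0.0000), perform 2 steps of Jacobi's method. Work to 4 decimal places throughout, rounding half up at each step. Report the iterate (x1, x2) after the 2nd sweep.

Iteration 1:
  x1 = (0 - (3)·0.0000) / (5) = 0.0000
  x2 = (-6 - (-3)·0.0000) / (5) = -1.2000
Iteration 2:
  x1 = (0 - (3)·-1.2000) / (5) = 0.7200
  x2 = (-6 - (-3)·0.0000) / (5) = -1.2000

(0.7200, -1.2000)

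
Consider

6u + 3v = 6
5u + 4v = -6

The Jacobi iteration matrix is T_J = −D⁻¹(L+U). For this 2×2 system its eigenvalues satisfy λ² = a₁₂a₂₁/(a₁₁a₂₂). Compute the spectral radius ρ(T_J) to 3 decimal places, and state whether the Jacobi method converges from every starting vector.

a₁₂a₂₁/(a₁₁a₂₂) = (3)·(5) / ((6)·(4)) = 0.625000
ρ = √|0.625000| = √0.625000 = 0.791
ρ < 1, so Jacobi converges

0.791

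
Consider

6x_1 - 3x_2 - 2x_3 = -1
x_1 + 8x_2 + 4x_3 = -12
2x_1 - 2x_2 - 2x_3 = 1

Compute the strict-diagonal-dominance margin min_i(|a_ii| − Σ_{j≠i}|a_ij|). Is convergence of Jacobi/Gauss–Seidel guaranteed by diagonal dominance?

-2

row 1: |6| − (3+2) = 1
row 2: |8| − (1+4) = 3
row 3: |-2| − (2+2) = -2
minimum over rows = -2 → not strictly diagonally dominant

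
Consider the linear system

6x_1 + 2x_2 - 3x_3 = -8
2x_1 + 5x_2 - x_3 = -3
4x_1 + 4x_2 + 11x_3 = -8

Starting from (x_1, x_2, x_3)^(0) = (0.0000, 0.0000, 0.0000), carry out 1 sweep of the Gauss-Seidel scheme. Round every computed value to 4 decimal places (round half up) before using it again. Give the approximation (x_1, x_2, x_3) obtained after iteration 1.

(-1.3333, -0.0667, -0.2182)

Iteration 1:
  x_1 = (-8 - (2)·0.0000 - (-3)·0.0000) / (6) = -1.3333
  x_2 = (-3 - (2)·-1.3333 - (-1)·0.0000) / (5) = -0.0667
  x_3 = (-8 - (4)·-1.3333 - (4)·-0.0667) / (11) = -0.2182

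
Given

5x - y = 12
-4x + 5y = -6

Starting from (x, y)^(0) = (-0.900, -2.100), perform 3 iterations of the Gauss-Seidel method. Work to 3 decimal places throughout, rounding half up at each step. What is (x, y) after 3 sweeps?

(2.556, 0.845)

Iteration 1:
  x = (12 - (-1)·-2.100) / (5) = 1.980
  y = (-6 - (-4)·1.980) / (5) = 0.384
Iteration 2:
  x = (12 - (-1)·0.384) / (5) = 2.477
  y = (-6 - (-4)·2.477) / (5) = 0.782
Iteration 3:
  x = (12 - (-1)·0.782) / (5) = 2.556
  y = (-6 - (-4)·2.556) / (5) = 0.845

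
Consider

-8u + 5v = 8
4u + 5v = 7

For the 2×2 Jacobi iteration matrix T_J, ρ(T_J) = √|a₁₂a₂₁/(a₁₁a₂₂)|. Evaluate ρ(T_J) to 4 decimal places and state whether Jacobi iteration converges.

0.7071

a₁₂a₂₁/(a₁₁a₂₂) = (5)·(4) / ((-8)·(5)) = -0.500000
ρ = √|-0.500000| = √0.500000 = 0.7071
ρ < 1, so Jacobi converges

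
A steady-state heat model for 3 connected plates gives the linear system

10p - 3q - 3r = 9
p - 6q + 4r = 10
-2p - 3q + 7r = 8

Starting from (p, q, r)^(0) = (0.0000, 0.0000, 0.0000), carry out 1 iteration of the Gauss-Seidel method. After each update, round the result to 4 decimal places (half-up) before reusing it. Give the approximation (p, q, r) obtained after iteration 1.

(0.9000, -1.5167, 0.7500)

Iteration 1:
  p = (9 - (-3)·0.0000 - (-3)·0.0000) / (10) = 0.9000
  q = (10 - (1)·0.9000 - (4)·0.0000) / (-6) = -1.5167
  r = (8 - (-2)·0.9000 - (-3)·-1.5167) / (7) = 0.7500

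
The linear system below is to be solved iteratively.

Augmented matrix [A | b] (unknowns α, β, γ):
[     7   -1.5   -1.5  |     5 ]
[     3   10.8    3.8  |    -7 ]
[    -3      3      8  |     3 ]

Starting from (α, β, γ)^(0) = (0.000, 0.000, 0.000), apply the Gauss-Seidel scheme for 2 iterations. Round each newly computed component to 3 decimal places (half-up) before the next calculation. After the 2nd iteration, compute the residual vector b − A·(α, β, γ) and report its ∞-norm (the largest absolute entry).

Iteration 1:
  α = (5 - (-1.5)·0.000 - (-1.5)·0.000) / (7) = 0.714
  β = (-7 - (3)·0.714 - (3.8)·0.000) / (10.8) = -0.846
  γ = (3 - (-3)·0.714 - (3)·-0.846) / (8) = 0.960
Iteration 2:
  α = (5 - (-1.5)·-0.846 - (-1.5)·0.960) / (7) = 0.739
  β = (-7 - (3)·0.739 - (3.8)·0.960) / (10.8) = -1.191
  γ = (3 - (-3)·0.739 - (3)·-1.191) / (8) = 1.099
Residual b − A·x = (-0.311, -0.530, -0.002); ∞-norm = 0.530

0.530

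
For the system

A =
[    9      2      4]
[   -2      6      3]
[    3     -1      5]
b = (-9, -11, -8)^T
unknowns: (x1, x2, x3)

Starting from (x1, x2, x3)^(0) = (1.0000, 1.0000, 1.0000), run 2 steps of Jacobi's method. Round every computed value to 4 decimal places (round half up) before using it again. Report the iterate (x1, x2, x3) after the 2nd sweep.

Iteration 1:
  x1 = (-9 - (2)·1.0000 - (4)·1.0000) / (9) = -1.6667
  x2 = (-11 - (-2)·1.0000 - (3)·1.0000) / (6) = -2.0000
  x3 = (-8 - (3)·1.0000 - (-1)·1.0000) / (5) = -2.0000
Iteration 2:
  x1 = (-9 - (2)·-2.0000 - (4)·-2.0000) / (9) = 0.3333
  x2 = (-11 - (-2)·-1.6667 - (3)·-2.0000) / (6) = -1.3889
  x3 = (-8 - (3)·-1.6667 - (-1)·-2.0000) / (5) = -1.0000

(0.3333, -1.3889, -1.0000)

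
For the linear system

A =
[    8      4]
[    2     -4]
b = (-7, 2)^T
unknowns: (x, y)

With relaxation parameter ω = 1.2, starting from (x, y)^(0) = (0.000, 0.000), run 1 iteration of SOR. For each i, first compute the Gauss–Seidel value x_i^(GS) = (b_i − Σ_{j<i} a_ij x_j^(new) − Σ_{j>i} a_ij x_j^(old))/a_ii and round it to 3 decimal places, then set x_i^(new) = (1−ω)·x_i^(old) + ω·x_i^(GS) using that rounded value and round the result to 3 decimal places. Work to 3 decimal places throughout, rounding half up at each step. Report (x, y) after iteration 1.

(-1.050, -1.230)

Iteration 1:
  x: GS value = (-7 - (4)·0.000) / (8) = -0.875;  x ← (1−ω)·0.000 + ω·-0.875 = -1.050
  y: GS value = (2 - (2)·-1.050) / (-4) = -1.025;  y ← (1−ω)·0.000 + ω·-1.025 = -1.230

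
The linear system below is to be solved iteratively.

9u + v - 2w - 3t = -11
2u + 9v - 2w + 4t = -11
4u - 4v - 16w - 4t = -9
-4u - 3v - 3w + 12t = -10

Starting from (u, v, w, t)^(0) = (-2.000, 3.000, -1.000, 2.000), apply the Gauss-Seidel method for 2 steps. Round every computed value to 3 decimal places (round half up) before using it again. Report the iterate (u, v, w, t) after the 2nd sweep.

Iteration 1:
  u = (-11 - (1)·3.000 - (-2)·-1.000 - (-3)·2.000) / (9) = -1.111
  v = (-11 - (2)·-1.111 - (-2)·-1.000 - (4)·2.000) / (9) = -2.086
  w = (-9 - (4)·-1.111 - (-4)·-2.086 - (-4)·2.000) / (-16) = 0.306
  t = (-10 - (-4)·-1.111 - (-3)·-2.086 - (-3)·0.306) / (12) = -1.649
Iteration 2:
  u = (-11 - (1)·-2.086 - (-2)·0.306 - (-3)·-1.649) / (9) = -1.472
  v = (-11 - (2)·-1.472 - (-2)·0.306 - (4)·-1.649) / (9) = -0.094
  w = (-9 - (4)·-1.472 - (-4)·-0.094 - (-4)·-1.649) / (-16) = 0.630
  t = (-10 - (-4)·-1.472 - (-3)·-0.094 - (-3)·0.630) / (12) = -1.190

(-1.472, -0.094, 0.630, -1.190)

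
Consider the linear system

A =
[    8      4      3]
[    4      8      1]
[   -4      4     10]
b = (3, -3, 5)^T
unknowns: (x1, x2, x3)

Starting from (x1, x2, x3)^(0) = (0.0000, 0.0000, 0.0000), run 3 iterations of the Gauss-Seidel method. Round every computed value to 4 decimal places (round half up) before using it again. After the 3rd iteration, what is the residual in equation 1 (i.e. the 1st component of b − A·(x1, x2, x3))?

0.0132

Iteration 1:
  x1 = (3 - (4)·0.0000 - (3)·0.0000) / (8) = 0.3750
  x2 = (-3 - (4)·0.3750 - (1)·0.0000) / (8) = -0.5625
  x3 = (5 - (-4)·0.3750 - (4)·-0.5625) / (10) = 0.8750
Iteration 2:
  x1 = (3 - (4)·-0.5625 - (3)·0.8750) / (8) = 0.3281
  x2 = (-3 - (4)·0.3281 - (1)·0.8750) / (8) = -0.6484
  x3 = (5 - (-4)·0.3281 - (4)·-0.6484) / (10) = 0.8906
Iteration 3:
  x1 = (3 - (4)·-0.6484 - (3)·0.8906) / (8) = 0.3652
  x2 = (-3 - (4)·0.3652 - (1)·0.8906) / (8) = -0.6689
  x3 = (5 - (-4)·0.3652 - (4)·-0.6689) / (10) = 0.9136
Residual b − A·x = (0.0132, -0.0232, 0.0004)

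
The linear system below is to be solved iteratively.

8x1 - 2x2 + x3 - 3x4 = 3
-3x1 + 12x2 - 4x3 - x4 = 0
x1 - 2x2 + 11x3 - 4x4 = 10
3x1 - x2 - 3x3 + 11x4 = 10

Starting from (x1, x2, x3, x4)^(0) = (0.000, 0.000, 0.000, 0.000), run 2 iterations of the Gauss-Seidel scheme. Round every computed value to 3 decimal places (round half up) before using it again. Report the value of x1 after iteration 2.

Iteration 1:
  x1 = (3 - (-2)·0.000 - (1)·0.000 - (-3)·0.000) / (8) = 0.375
  x2 = (0 - (-3)·0.375 - (-4)·0.000 - (-1)·0.000) / (12) = 0.094
  x3 = (10 - (1)·0.375 - (-2)·0.094 - (-4)·0.000) / (11) = 0.892
  x4 = (10 - (3)·0.375 - (-1)·0.094 - (-3)·0.892) / (11) = 1.059
Iteration 2:
  x1 = (3 - (-2)·0.094 - (1)·0.892 - (-3)·1.059) / (8) = 0.684
  x2 = (0 - (-3)·0.684 - (-4)·0.892 - (-1)·1.059) / (12) = 0.557
  x3 = (10 - (1)·0.684 - (-2)·0.557 - (-4)·1.059) / (11) = 1.333
  x4 = (10 - (3)·0.684 - (-1)·0.557 - (-3)·1.333) / (11) = 1.137

0.684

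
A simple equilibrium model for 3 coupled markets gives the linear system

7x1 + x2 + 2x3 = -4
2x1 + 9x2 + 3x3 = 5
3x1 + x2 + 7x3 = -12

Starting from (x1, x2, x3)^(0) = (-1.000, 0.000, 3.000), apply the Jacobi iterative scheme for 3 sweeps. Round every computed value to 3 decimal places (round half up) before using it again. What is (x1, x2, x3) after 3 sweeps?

Iteration 1:
  x1 = (-4 - (1)·0.000 - (2)·3.000) / (7) = -1.429
  x2 = (5 - (2)·-1.000 - (3)·3.000) / (9) = -0.222
  x3 = (-12 - (3)·-1.000 - (1)·0.000) / (7) = -1.286
Iteration 2:
  x1 = (-4 - (1)·-0.222 - (2)·-1.286) / (7) = -0.172
  x2 = (5 - (2)·-1.429 - (3)·-1.286) / (9) = 1.302
  x3 = (-12 - (3)·-1.429 - (1)·-0.222) / (7) = -1.070
Iteration 3:
  x1 = (-4 - (1)·1.302 - (2)·-1.070) / (7) = -0.452
  x2 = (5 - (2)·-0.172 - (3)·-1.070) / (9) = 0.950
  x3 = (-12 - (3)·-0.172 - (1)·1.302) / (7) = -1.827

(-0.452, 0.950, -1.827)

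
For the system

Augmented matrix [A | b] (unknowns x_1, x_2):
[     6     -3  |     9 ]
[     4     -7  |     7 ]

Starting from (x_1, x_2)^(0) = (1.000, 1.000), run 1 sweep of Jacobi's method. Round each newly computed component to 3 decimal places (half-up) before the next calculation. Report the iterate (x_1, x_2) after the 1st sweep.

Iteration 1:
  x_1 = (9 - (-3)·1.000) / (6) = 2.000
  x_2 = (7 - (4)·1.000) / (-7) = -0.429

(2.000, -0.429)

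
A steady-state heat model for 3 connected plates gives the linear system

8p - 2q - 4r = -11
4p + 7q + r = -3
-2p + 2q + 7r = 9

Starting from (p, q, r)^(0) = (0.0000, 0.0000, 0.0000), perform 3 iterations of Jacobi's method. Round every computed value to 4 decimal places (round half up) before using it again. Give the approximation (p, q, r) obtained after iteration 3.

Iteration 1:
  p = (-11 - (-2)·0.0000 - (-4)·0.0000) / (8) = -1.3750
  q = (-3 - (4)·0.0000 - (1)·0.0000) / (7) = -0.4286
  r = (9 - (-2)·0.0000 - (2)·0.0000) / (7) = 1.2857
Iteration 2:
  p = (-11 - (-2)·-0.4286 - (-4)·1.2857) / (8) = -0.8393
  q = (-3 - (4)·-1.3750 - (1)·1.2857) / (7) = 0.1735
  r = (9 - (-2)·-1.3750 - (2)·-0.4286) / (7) = 1.0153
Iteration 3:
  p = (-11 - (-2)·0.1735 - (-4)·1.0153) / (8) = -0.8240
  q = (-3 - (4)·-0.8393 - (1)·1.0153) / (7) = -0.0940
  r = (9 - (-2)·-0.8393 - (2)·0.1735) / (7) = 0.9963

(-0.8240, -0.0940, 0.9963)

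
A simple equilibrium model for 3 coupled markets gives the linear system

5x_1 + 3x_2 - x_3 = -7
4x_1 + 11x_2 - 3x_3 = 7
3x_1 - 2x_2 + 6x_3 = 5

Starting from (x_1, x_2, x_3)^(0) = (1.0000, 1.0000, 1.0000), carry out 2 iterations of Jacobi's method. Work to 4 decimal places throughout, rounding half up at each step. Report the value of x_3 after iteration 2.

Iteration 1:
  x_1 = (-7 - (3)·1.0000 - (-1)·1.0000) / (5) = -1.8000
  x_2 = (7 - (4)·1.0000 - (-3)·1.0000) / (11) = 0.5455
  x_3 = (5 - (3)·1.0000 - (-2)·1.0000) / (6) = 0.6667
Iteration 2:
  x_1 = (-7 - (3)·0.5455 - (-1)·0.6667) / (5) = -1.5940
  x_2 = (7 - (4)·-1.8000 - (-3)·0.6667) / (11) = 1.4727
  x_3 = (5 - (3)·-1.8000 - (-2)·0.5455) / (6) = 1.9152

1.9152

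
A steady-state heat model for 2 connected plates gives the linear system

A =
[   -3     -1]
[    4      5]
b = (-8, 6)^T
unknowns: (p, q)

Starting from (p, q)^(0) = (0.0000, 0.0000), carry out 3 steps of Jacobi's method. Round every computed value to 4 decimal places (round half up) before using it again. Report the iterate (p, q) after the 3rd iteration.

(2.9778, -0.6134)

Iteration 1:
  p = (-8 - (-1)·0.0000) / (-3) = 2.6667
  q = (6 - (4)·0.0000) / (5) = 1.2000
Iteration 2:
  p = (-8 - (-1)·1.2000) / (-3) = 2.2667
  q = (6 - (4)·2.6667) / (5) = -0.9334
Iteration 3:
  p = (-8 - (-1)·-0.9334) / (-3) = 2.9778
  q = (6 - (4)·2.2667) / (5) = -0.6134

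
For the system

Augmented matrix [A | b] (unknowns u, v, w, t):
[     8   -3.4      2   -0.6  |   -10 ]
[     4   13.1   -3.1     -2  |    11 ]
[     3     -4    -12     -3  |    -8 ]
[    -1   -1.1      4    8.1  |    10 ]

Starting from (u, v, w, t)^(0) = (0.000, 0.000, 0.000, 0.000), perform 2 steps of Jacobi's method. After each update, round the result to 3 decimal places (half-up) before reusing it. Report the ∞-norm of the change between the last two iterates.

0.902

Iteration 1:
  u = (-10 - (-3.4)·0.000 - (2)·0.000 - (-0.6)·0.000) / (8) = -1.250
  v = (11 - (4)·0.000 - (-3.1)·0.000 - (-2)·0.000) / (13.1) = 0.840
  w = (-8 - (3)·0.000 - (-4)·0.000 - (-3)·0.000) / (-12) = 0.667
  t = (10 - (-1)·0.000 - (-1.1)·0.000 - (4)·0.000) / (8.1) = 1.235
Iteration 2:
  u = (-10 - (-3.4)·0.840 - (2)·0.667 - (-0.6)·1.235) / (8) = -0.967
  v = (11 - (4)·-1.250 - (-3.1)·0.667 - (-2)·1.235) / (13.1) = 1.568
  w = (-8 - (3)·-1.250 - (-4)·0.840 - (-3)·1.235) / (-12) = -0.235
  t = (10 - (-1)·-1.250 - (-1.1)·0.840 - (4)·0.667) / (8.1) = 0.865
Change: (0.283, 0.728, -0.902, -0.370) → max |·| = 0.902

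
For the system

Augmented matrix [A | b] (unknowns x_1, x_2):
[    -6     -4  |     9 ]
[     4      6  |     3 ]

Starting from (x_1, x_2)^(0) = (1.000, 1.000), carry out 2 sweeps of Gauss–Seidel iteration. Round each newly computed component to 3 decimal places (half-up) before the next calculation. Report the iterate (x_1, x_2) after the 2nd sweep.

Iteration 1:
  x_1 = (9 - (-4)·1.000) / (-6) = -2.167
  x_2 = (3 - (4)·-2.167) / (6) = 1.945
Iteration 2:
  x_1 = (9 - (-4)·1.945) / (-6) = -2.797
  x_2 = (3 - (4)·-2.797) / (6) = 2.365

(-2.797, 2.365)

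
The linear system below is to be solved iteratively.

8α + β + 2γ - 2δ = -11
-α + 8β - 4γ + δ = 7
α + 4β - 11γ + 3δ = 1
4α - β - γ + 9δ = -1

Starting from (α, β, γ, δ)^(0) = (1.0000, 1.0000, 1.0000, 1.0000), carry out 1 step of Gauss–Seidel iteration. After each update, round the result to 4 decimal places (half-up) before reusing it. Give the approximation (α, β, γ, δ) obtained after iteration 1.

Iteration 1:
  α = (-11 - (1)·1.0000 - (2)·1.0000 - (-2)·1.0000) / (8) = -1.5000
  β = (7 - (-1)·-1.5000 - (-4)·1.0000 - (1)·1.0000) / (8) = 1.0625
  γ = (1 - (1)·-1.5000 - (4)·1.0625 - (3)·1.0000) / (-11) = 0.4318
  δ = (-1 - (4)·-1.5000 - (-1)·1.0625 - (-1)·0.4318) / (9) = 0.7216

(-1.5000, 1.0625, 0.4318, 0.7216)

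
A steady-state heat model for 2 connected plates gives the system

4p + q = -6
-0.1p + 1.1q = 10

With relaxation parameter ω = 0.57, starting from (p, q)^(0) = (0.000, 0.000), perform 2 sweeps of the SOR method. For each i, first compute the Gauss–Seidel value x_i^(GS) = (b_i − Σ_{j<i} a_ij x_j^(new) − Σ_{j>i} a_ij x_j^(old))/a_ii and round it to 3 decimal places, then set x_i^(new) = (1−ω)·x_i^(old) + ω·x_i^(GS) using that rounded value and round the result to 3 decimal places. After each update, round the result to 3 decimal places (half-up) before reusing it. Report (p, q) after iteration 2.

(-1.955, 7.289)

Iteration 1:
  p: GS value = (-6 - (1)·0.000) / (4) = -1.500;  p ← (1−ω)·0.000 + ω·-1.500 = -0.855
  q: GS value = (10 - (-0.1)·-0.855) / (1.1) = 9.013;  q ← (1−ω)·0.000 + ω·9.013 = 5.137
Iteration 2:
  p: GS value = (-6 - (1)·5.137) / (4) = -2.784;  p ← (1−ω)·-0.855 + ω·-2.784 = -1.955
  q: GS value = (10 - (-0.1)·-1.955) / (1.1) = 8.913;  q ← (1−ω)·5.137 + ω·8.913 = 7.289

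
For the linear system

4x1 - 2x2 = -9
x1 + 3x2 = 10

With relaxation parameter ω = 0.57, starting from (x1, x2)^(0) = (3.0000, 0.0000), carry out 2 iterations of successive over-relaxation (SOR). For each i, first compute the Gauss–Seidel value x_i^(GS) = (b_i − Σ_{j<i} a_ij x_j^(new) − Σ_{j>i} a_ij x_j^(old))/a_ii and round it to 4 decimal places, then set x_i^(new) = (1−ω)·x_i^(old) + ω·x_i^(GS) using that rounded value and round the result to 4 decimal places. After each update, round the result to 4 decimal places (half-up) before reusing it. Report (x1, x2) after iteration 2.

(-0.7382, 2.8567)

Iteration 1:
  x1: GS value = (-9 - (-2)·0.0000) / (4) = -2.2500;  x1 ← (1−ω)·3.0000 + ω·-2.2500 = 0.0075
  x2: GS value = (10 - (1)·0.0075) / (3) = 3.3308;  x2 ← (1−ω)·0.0000 + ω·3.3308 = 1.8986
Iteration 2:
  x1: GS value = (-9 - (-2)·1.8986) / (4) = -1.3007;  x1 ← (1−ω)·0.0075 + ω·-1.3007 = -0.7382
  x2: GS value = (10 - (1)·-0.7382) / (3) = 3.5794;  x2 ← (1−ω)·1.8986 + ω·3.5794 = 2.8567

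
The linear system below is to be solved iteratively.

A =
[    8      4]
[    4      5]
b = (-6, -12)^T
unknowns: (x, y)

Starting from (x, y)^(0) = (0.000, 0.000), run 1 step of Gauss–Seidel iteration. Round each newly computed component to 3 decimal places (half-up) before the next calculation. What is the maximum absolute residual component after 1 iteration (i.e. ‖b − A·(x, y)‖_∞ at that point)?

7.200

Iteration 1:
  x = (-6 - (4)·0.000) / (8) = -0.750
  y = (-12 - (4)·-0.750) / (5) = -1.800
Residual b − A·x = (7.200, 0.000); ∞-norm = 7.200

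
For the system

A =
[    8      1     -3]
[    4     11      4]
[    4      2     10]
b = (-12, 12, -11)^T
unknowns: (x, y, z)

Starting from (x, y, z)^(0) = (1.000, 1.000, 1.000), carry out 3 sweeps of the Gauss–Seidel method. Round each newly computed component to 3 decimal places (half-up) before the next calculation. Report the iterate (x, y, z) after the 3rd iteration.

(-2.040, 2.101, -0.704)

Iteration 1:
  x = (-12 - (1)·1.000 - (-3)·1.000) / (8) = -1.250
  y = (12 - (4)·-1.250 - (4)·1.000) / (11) = 1.182
  z = (-11 - (4)·-1.250 - (2)·1.182) / (10) = -0.836
Iteration 2:
  x = (-12 - (1)·1.182 - (-3)·-0.836) / (8) = -1.961
  y = (12 - (4)·-1.961 - (4)·-0.836) / (11) = 2.108
  z = (-11 - (4)·-1.961 - (2)·2.108) / (10) = -0.737
Iteration 3:
  x = (-12 - (1)·2.108 - (-3)·-0.737) / (8) = -2.040
  y = (12 - (4)·-2.040 - (4)·-0.737) / (11) = 2.101
  z = (-11 - (4)·-2.040 - (2)·2.101) / (10) = -0.704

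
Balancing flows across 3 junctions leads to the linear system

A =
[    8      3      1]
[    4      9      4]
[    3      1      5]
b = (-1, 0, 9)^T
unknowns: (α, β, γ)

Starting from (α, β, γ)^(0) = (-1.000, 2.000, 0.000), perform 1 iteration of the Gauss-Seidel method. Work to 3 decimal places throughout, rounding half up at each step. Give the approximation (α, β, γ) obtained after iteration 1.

Iteration 1:
  α = (-1 - (3)·2.000 - (1)·0.000) / (8) = -0.875
  β = (0 - (4)·-0.875 - (4)·0.000) / (9) = 0.389
  γ = (9 - (3)·-0.875 - (1)·0.389) / (5) = 2.247

(-0.875, 0.389, 2.247)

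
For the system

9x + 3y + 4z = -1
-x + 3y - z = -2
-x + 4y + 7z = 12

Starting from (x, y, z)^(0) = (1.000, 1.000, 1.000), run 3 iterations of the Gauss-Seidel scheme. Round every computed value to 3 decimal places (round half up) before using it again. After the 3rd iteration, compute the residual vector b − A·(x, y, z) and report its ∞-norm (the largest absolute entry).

Iteration 1:
  x = (-1 - (3)·1.000 - (4)·1.000) / (9) = -0.889
  y = (-2 - (-1)·-0.889 - (-1)·1.000) / (3) = -0.630
  z = (12 - (-1)·-0.889 - (4)·-0.630) / (7) = 1.947
Iteration 2:
  x = (-1 - (3)·-0.630 - (4)·1.947) / (9) = -0.766
  y = (-2 - (-1)·-0.766 - (-1)·1.947) / (3) = -0.273
  z = (12 - (-1)·-0.766 - (4)·-0.273) / (7) = 1.761
Iteration 3:
  x = (-1 - (3)·-0.273 - (4)·1.761) / (9) = -0.803
  y = (-2 - (-1)·-0.803 - (-1)·1.761) / (3) = -0.347
  z = (12 - (-1)·-0.803 - (4)·-0.347) / (7) = 1.798
Residual b − A·x = (0.076, 0.036, -0.001); ∞-norm = 0.076

0.076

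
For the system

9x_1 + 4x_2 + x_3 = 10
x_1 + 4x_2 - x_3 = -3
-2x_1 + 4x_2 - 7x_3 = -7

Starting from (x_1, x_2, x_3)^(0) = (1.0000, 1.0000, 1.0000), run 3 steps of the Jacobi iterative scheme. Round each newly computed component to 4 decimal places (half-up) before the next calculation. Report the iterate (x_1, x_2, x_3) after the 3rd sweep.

(1.3175, -0.9722, 0.3038)

Iteration 1:
  x_1 = (10 - (4)·1.0000 - (1)·1.0000) / (9) = 0.5556
  x_2 = (-3 - (1)·1.0000 - (-1)·1.0000) / (4) = -0.7500
  x_3 = (-7 - (-2)·1.0000 - (4)·1.0000) / (-7) = 1.2857
Iteration 2:
  x_1 = (10 - (4)·-0.7500 - (1)·1.2857) / (9) = 1.3016
  x_2 = (-3 - (1)·0.5556 - (-1)·1.2857) / (4) = -0.5675
  x_3 = (-7 - (-2)·0.5556 - (4)·-0.7500) / (-7) = 0.4127
Iteration 3:
  x_1 = (10 - (4)·-0.5675 - (1)·0.4127) / (9) = 1.3175
  x_2 = (-3 - (1)·1.3016 - (-1)·0.4127) / (4) = -0.9722
  x_3 = (-7 - (-2)·1.3016 - (4)·-0.5675) / (-7) = 0.3038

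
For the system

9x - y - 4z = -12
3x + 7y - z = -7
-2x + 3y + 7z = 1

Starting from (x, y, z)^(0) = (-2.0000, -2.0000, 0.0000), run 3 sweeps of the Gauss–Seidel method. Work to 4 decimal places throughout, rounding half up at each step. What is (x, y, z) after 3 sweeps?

Iteration 1:
  x = (-12 - (-1)·-2.0000 - (-4)·0.0000) / (9) = -1.5556
  y = (-7 - (3)·-1.5556 - (-1)·0.0000) / (7) = -0.3333
  z = (1 - (-2)·-1.5556 - (3)·-0.3333) / (7) = -0.1588
Iteration 2:
  x = (-12 - (-1)·-0.3333 - (-4)·-0.1588) / (9) = -1.4409
  y = (-7 - (3)·-1.4409 - (-1)·-0.1588) / (7) = -0.4052
  z = (1 - (-2)·-1.4409 - (3)·-0.4052) / (7) = -0.0952
Iteration 3:
  x = (-12 - (-1)·-0.4052 - (-4)·-0.0952) / (9) = -1.4207
  y = (-7 - (3)·-1.4207 - (-1)·-0.0952) / (7) = -0.4047
  z = (1 - (-2)·-1.4207 - (3)·-0.4047) / (7) = -0.0896

(-1.4207, -0.4047, -0.0896)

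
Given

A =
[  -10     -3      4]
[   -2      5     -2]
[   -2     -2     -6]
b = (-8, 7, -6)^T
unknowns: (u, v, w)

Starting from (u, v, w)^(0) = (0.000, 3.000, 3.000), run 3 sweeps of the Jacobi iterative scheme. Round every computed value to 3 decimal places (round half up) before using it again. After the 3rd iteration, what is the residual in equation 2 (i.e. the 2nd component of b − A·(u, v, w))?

1.495

Iteration 1:
  u = (-8 - (-3)·3.000 - (4)·3.000) / (-10) = 1.100
  v = (7 - (-2)·0.000 - (-2)·3.000) / (5) = 2.600
  w = (-6 - (-2)·0.000 - (-2)·3.000) / (-6) = 0.000
Iteration 2:
  u = (-8 - (-3)·2.600 - (4)·0.000) / (-10) = 0.020
  v = (7 - (-2)·1.100 - (-2)·0.000) / (5) = 1.840
  w = (-6 - (-2)·1.100 - (-2)·2.600) / (-6) = -0.233
Iteration 3:
  u = (-8 - (-3)·1.840 - (4)·-0.233) / (-10) = 0.155
  v = (7 - (-2)·0.020 - (-2)·-0.233) / (5) = 1.315
  w = (-6 - (-2)·0.020 - (-2)·1.840) / (-6) = 0.380
Residual b − A·x = (-4.025, 1.495, -0.780)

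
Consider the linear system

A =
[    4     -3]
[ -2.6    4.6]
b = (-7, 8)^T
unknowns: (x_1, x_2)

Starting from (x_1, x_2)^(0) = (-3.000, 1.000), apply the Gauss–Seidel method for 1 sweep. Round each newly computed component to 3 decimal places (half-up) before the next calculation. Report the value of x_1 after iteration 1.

Iteration 1:
  x_1 = (-7 - (-3)·1.000) / (4) = -1.000
  x_2 = (8 - (-2.6)·-1.000) / (4.6) = 1.174

-1.000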